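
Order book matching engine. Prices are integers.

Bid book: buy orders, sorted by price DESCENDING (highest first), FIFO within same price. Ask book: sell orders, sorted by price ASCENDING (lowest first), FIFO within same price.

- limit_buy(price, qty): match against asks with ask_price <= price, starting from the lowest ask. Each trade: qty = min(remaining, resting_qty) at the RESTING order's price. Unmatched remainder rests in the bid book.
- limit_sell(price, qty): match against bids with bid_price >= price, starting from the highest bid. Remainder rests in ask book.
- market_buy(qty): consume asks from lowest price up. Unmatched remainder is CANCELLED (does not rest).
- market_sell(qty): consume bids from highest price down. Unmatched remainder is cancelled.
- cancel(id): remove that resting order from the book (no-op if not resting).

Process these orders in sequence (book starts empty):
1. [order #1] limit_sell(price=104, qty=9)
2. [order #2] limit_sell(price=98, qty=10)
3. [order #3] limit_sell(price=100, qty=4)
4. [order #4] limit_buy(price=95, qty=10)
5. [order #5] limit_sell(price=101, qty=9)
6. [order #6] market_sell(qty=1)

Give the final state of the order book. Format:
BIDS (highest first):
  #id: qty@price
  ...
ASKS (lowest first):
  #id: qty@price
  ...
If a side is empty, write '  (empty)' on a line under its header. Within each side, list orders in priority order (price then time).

Answer: BIDS (highest first):
  #4: 9@95
ASKS (lowest first):
  #2: 10@98
  #3: 4@100
  #5: 9@101
  #1: 9@104

Derivation:
After op 1 [order #1] limit_sell(price=104, qty=9): fills=none; bids=[-] asks=[#1:9@104]
After op 2 [order #2] limit_sell(price=98, qty=10): fills=none; bids=[-] asks=[#2:10@98 #1:9@104]
After op 3 [order #3] limit_sell(price=100, qty=4): fills=none; bids=[-] asks=[#2:10@98 #3:4@100 #1:9@104]
After op 4 [order #4] limit_buy(price=95, qty=10): fills=none; bids=[#4:10@95] asks=[#2:10@98 #3:4@100 #1:9@104]
After op 5 [order #5] limit_sell(price=101, qty=9): fills=none; bids=[#4:10@95] asks=[#2:10@98 #3:4@100 #5:9@101 #1:9@104]
After op 6 [order #6] market_sell(qty=1): fills=#4x#6:1@95; bids=[#4:9@95] asks=[#2:10@98 #3:4@100 #5:9@101 #1:9@104]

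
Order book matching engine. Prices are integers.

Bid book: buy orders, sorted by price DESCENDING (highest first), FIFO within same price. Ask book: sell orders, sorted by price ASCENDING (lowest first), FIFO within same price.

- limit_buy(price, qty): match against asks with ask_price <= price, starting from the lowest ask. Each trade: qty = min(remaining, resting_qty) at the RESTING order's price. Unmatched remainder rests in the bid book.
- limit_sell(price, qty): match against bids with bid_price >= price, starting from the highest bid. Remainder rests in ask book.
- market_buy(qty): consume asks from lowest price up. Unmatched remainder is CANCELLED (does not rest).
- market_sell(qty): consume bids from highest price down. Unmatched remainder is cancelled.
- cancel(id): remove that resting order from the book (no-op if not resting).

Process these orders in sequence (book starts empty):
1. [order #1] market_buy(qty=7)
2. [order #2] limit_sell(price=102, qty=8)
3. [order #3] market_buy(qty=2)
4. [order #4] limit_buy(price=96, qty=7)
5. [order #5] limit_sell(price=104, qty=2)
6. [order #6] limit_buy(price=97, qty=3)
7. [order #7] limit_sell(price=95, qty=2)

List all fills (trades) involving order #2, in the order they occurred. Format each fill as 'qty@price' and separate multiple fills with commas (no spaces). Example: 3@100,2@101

Answer: 2@102

Derivation:
After op 1 [order #1] market_buy(qty=7): fills=none; bids=[-] asks=[-]
After op 2 [order #2] limit_sell(price=102, qty=8): fills=none; bids=[-] asks=[#2:8@102]
After op 3 [order #3] market_buy(qty=2): fills=#3x#2:2@102; bids=[-] asks=[#2:6@102]
After op 4 [order #4] limit_buy(price=96, qty=7): fills=none; bids=[#4:7@96] asks=[#2:6@102]
After op 5 [order #5] limit_sell(price=104, qty=2): fills=none; bids=[#4:7@96] asks=[#2:6@102 #5:2@104]
After op 6 [order #6] limit_buy(price=97, qty=3): fills=none; bids=[#6:3@97 #4:7@96] asks=[#2:6@102 #5:2@104]
After op 7 [order #7] limit_sell(price=95, qty=2): fills=#6x#7:2@97; bids=[#6:1@97 #4:7@96] asks=[#2:6@102 #5:2@104]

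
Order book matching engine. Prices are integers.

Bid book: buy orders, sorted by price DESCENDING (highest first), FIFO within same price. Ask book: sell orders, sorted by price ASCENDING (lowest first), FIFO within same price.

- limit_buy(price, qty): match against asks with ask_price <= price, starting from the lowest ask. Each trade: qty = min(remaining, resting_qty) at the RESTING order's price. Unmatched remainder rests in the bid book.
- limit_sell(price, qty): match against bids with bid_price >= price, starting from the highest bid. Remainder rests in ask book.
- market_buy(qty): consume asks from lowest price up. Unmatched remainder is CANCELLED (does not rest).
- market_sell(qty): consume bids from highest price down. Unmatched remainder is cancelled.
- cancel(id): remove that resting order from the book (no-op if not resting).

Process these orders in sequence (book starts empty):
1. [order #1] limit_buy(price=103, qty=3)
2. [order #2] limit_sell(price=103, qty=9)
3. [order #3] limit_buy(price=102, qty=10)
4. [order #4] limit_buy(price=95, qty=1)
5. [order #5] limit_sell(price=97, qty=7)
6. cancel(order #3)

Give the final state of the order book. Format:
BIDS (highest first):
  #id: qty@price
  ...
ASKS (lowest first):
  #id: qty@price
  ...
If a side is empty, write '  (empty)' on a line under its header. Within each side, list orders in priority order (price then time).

Answer: BIDS (highest first):
  #4: 1@95
ASKS (lowest first):
  #2: 6@103

Derivation:
After op 1 [order #1] limit_buy(price=103, qty=3): fills=none; bids=[#1:3@103] asks=[-]
After op 2 [order #2] limit_sell(price=103, qty=9): fills=#1x#2:3@103; bids=[-] asks=[#2:6@103]
After op 3 [order #3] limit_buy(price=102, qty=10): fills=none; bids=[#3:10@102] asks=[#2:6@103]
After op 4 [order #4] limit_buy(price=95, qty=1): fills=none; bids=[#3:10@102 #4:1@95] asks=[#2:6@103]
After op 5 [order #5] limit_sell(price=97, qty=7): fills=#3x#5:7@102; bids=[#3:3@102 #4:1@95] asks=[#2:6@103]
After op 6 cancel(order #3): fills=none; bids=[#4:1@95] asks=[#2:6@103]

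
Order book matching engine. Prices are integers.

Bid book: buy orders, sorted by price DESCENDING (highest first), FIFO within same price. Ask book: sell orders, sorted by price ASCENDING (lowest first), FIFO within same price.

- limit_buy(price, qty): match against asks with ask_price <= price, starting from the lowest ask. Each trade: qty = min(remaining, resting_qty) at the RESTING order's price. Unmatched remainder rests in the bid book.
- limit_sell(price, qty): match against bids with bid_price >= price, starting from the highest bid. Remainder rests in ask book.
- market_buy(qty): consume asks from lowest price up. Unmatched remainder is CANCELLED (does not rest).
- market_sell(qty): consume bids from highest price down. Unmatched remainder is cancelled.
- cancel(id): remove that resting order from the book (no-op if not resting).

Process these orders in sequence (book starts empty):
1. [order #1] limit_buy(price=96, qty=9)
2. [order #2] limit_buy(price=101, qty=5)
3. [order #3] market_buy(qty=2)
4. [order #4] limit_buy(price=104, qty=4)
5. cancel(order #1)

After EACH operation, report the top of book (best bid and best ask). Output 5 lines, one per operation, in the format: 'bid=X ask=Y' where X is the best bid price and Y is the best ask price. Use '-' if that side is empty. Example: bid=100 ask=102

After op 1 [order #1] limit_buy(price=96, qty=9): fills=none; bids=[#1:9@96] asks=[-]
After op 2 [order #2] limit_buy(price=101, qty=5): fills=none; bids=[#2:5@101 #1:9@96] asks=[-]
After op 3 [order #3] market_buy(qty=2): fills=none; bids=[#2:5@101 #1:9@96] asks=[-]
After op 4 [order #4] limit_buy(price=104, qty=4): fills=none; bids=[#4:4@104 #2:5@101 #1:9@96] asks=[-]
After op 5 cancel(order #1): fills=none; bids=[#4:4@104 #2:5@101] asks=[-]

Answer: bid=96 ask=-
bid=101 ask=-
bid=101 ask=-
bid=104 ask=-
bid=104 ask=-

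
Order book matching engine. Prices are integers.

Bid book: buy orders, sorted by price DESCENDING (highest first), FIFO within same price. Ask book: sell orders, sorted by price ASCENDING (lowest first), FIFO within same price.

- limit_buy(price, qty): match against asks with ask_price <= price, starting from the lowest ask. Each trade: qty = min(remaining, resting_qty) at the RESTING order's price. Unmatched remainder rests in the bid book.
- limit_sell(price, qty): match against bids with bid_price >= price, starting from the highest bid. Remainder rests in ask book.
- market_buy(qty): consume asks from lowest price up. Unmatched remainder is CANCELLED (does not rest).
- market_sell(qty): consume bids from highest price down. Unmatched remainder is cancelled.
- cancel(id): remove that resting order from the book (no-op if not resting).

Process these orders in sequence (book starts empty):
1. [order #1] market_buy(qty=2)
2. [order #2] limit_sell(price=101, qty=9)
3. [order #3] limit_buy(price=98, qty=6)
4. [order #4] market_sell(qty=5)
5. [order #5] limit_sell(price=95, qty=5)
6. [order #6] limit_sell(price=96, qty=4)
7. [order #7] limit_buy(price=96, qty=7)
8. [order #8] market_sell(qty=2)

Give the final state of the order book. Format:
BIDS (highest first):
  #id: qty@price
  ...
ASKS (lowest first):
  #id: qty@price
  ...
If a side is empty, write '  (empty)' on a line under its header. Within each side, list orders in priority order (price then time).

Answer: BIDS (highest first):
  (empty)
ASKS (lowest first):
  #6: 1@96
  #2: 9@101

Derivation:
After op 1 [order #1] market_buy(qty=2): fills=none; bids=[-] asks=[-]
After op 2 [order #2] limit_sell(price=101, qty=9): fills=none; bids=[-] asks=[#2:9@101]
After op 3 [order #3] limit_buy(price=98, qty=6): fills=none; bids=[#3:6@98] asks=[#2:9@101]
After op 4 [order #4] market_sell(qty=5): fills=#3x#4:5@98; bids=[#3:1@98] asks=[#2:9@101]
After op 5 [order #5] limit_sell(price=95, qty=5): fills=#3x#5:1@98; bids=[-] asks=[#5:4@95 #2:9@101]
After op 6 [order #6] limit_sell(price=96, qty=4): fills=none; bids=[-] asks=[#5:4@95 #6:4@96 #2:9@101]
After op 7 [order #7] limit_buy(price=96, qty=7): fills=#7x#5:4@95 #7x#6:3@96; bids=[-] asks=[#6:1@96 #2:9@101]
After op 8 [order #8] market_sell(qty=2): fills=none; bids=[-] asks=[#6:1@96 #2:9@101]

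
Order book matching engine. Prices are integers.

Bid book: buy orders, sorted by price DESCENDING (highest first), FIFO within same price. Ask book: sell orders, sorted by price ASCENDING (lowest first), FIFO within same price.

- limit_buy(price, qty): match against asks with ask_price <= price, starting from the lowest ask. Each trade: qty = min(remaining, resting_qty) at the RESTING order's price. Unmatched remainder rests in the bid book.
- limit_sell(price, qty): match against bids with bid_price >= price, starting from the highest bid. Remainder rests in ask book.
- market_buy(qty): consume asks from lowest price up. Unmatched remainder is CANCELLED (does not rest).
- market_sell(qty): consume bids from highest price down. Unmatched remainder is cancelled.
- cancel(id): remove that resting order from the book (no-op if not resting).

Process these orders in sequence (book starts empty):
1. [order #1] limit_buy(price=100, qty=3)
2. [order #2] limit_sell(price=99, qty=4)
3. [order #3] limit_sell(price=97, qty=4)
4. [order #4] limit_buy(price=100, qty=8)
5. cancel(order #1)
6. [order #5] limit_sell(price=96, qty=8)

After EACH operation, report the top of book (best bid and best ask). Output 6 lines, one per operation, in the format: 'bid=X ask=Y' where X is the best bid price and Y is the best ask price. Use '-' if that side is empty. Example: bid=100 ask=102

After op 1 [order #1] limit_buy(price=100, qty=3): fills=none; bids=[#1:3@100] asks=[-]
After op 2 [order #2] limit_sell(price=99, qty=4): fills=#1x#2:3@100; bids=[-] asks=[#2:1@99]
After op 3 [order #3] limit_sell(price=97, qty=4): fills=none; bids=[-] asks=[#3:4@97 #2:1@99]
After op 4 [order #4] limit_buy(price=100, qty=8): fills=#4x#3:4@97 #4x#2:1@99; bids=[#4:3@100] asks=[-]
After op 5 cancel(order #1): fills=none; bids=[#4:3@100] asks=[-]
After op 6 [order #5] limit_sell(price=96, qty=8): fills=#4x#5:3@100; bids=[-] asks=[#5:5@96]

Answer: bid=100 ask=-
bid=- ask=99
bid=- ask=97
bid=100 ask=-
bid=100 ask=-
bid=- ask=96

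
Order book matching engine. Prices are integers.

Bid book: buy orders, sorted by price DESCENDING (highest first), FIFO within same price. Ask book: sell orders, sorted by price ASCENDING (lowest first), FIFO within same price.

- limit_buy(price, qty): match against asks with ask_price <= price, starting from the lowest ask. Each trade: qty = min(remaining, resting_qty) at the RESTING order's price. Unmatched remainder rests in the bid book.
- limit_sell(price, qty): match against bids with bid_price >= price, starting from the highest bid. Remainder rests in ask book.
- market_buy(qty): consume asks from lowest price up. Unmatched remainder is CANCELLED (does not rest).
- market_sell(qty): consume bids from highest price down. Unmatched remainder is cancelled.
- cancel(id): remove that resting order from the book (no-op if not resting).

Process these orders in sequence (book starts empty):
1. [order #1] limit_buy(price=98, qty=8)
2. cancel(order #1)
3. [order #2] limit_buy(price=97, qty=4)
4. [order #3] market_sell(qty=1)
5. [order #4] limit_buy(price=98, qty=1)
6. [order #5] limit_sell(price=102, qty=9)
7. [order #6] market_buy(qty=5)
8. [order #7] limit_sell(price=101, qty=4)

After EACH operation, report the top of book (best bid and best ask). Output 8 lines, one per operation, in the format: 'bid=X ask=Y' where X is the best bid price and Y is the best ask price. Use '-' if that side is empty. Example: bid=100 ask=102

After op 1 [order #1] limit_buy(price=98, qty=8): fills=none; bids=[#1:8@98] asks=[-]
After op 2 cancel(order #1): fills=none; bids=[-] asks=[-]
After op 3 [order #2] limit_buy(price=97, qty=4): fills=none; bids=[#2:4@97] asks=[-]
After op 4 [order #3] market_sell(qty=1): fills=#2x#3:1@97; bids=[#2:3@97] asks=[-]
After op 5 [order #4] limit_buy(price=98, qty=1): fills=none; bids=[#4:1@98 #2:3@97] asks=[-]
After op 6 [order #5] limit_sell(price=102, qty=9): fills=none; bids=[#4:1@98 #2:3@97] asks=[#5:9@102]
After op 7 [order #6] market_buy(qty=5): fills=#6x#5:5@102; bids=[#4:1@98 #2:3@97] asks=[#5:4@102]
After op 8 [order #7] limit_sell(price=101, qty=4): fills=none; bids=[#4:1@98 #2:3@97] asks=[#7:4@101 #5:4@102]

Answer: bid=98 ask=-
bid=- ask=-
bid=97 ask=-
bid=97 ask=-
bid=98 ask=-
bid=98 ask=102
bid=98 ask=102
bid=98 ask=101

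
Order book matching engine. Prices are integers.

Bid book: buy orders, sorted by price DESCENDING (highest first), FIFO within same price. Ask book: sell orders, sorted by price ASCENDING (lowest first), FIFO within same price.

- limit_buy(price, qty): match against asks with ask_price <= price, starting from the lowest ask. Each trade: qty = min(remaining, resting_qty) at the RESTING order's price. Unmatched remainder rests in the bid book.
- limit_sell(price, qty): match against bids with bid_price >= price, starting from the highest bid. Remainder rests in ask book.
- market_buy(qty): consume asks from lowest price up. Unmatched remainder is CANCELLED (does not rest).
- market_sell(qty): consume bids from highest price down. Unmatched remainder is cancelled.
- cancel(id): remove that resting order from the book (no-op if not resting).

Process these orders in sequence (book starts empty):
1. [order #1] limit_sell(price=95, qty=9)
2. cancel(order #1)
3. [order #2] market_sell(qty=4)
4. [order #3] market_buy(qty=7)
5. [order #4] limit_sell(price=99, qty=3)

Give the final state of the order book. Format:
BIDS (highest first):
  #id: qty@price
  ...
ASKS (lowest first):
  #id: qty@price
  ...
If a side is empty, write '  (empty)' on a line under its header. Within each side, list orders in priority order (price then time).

After op 1 [order #1] limit_sell(price=95, qty=9): fills=none; bids=[-] asks=[#1:9@95]
After op 2 cancel(order #1): fills=none; bids=[-] asks=[-]
After op 3 [order #2] market_sell(qty=4): fills=none; bids=[-] asks=[-]
After op 4 [order #3] market_buy(qty=7): fills=none; bids=[-] asks=[-]
After op 5 [order #4] limit_sell(price=99, qty=3): fills=none; bids=[-] asks=[#4:3@99]

Answer: BIDS (highest first):
  (empty)
ASKS (lowest first):
  #4: 3@99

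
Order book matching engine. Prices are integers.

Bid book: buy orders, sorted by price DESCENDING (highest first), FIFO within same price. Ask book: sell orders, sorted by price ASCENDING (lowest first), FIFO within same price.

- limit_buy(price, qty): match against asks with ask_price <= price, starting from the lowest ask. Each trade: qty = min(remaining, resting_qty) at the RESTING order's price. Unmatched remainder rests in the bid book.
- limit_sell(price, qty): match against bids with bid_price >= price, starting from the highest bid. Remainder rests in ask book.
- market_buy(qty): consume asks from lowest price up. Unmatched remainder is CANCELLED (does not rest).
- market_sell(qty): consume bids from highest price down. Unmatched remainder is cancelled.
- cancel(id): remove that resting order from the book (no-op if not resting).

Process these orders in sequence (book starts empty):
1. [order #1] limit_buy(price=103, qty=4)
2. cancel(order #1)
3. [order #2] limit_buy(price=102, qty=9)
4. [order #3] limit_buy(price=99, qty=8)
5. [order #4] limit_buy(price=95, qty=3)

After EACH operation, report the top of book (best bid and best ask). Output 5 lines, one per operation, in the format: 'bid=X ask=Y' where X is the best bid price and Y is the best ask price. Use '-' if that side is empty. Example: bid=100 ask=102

After op 1 [order #1] limit_buy(price=103, qty=4): fills=none; bids=[#1:4@103] asks=[-]
After op 2 cancel(order #1): fills=none; bids=[-] asks=[-]
After op 3 [order #2] limit_buy(price=102, qty=9): fills=none; bids=[#2:9@102] asks=[-]
After op 4 [order #3] limit_buy(price=99, qty=8): fills=none; bids=[#2:9@102 #3:8@99] asks=[-]
After op 5 [order #4] limit_buy(price=95, qty=3): fills=none; bids=[#2:9@102 #3:8@99 #4:3@95] asks=[-]

Answer: bid=103 ask=-
bid=- ask=-
bid=102 ask=-
bid=102 ask=-
bid=102 ask=-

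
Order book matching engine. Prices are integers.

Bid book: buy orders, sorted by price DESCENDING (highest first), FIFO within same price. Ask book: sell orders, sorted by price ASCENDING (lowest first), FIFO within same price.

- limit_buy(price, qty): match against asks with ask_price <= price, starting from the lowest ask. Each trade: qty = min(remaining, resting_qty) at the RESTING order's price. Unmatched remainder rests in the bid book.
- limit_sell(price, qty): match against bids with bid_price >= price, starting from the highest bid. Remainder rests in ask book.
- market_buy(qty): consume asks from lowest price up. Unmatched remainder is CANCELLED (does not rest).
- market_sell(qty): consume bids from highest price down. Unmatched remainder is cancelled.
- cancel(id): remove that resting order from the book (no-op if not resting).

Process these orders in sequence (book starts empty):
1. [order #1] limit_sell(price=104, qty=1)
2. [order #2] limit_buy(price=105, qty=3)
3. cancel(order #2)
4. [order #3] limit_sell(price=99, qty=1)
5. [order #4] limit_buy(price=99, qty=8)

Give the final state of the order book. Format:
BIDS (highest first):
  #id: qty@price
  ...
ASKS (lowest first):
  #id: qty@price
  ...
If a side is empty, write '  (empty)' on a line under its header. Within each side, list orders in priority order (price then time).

After op 1 [order #1] limit_sell(price=104, qty=1): fills=none; bids=[-] asks=[#1:1@104]
After op 2 [order #2] limit_buy(price=105, qty=3): fills=#2x#1:1@104; bids=[#2:2@105] asks=[-]
After op 3 cancel(order #2): fills=none; bids=[-] asks=[-]
After op 4 [order #3] limit_sell(price=99, qty=1): fills=none; bids=[-] asks=[#3:1@99]
After op 5 [order #4] limit_buy(price=99, qty=8): fills=#4x#3:1@99; bids=[#4:7@99] asks=[-]

Answer: BIDS (highest first):
  #4: 7@99
ASKS (lowest first):
  (empty)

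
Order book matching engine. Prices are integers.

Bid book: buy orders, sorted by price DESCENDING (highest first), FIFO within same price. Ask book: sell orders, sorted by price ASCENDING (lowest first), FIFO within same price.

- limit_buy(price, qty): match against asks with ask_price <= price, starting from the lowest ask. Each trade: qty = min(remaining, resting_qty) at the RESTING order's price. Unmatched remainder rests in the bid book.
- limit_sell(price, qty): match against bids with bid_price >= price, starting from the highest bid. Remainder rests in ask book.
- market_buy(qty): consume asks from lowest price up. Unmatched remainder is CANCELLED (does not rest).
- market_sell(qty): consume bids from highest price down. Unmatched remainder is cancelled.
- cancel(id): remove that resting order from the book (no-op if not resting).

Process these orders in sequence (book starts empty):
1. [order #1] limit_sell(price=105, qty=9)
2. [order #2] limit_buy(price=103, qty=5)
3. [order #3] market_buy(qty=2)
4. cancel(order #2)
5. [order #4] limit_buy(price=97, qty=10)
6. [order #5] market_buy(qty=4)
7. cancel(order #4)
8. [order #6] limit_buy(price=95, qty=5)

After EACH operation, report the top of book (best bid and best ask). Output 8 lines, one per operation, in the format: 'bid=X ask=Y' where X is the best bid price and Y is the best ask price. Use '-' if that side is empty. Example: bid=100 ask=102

Answer: bid=- ask=105
bid=103 ask=105
bid=103 ask=105
bid=- ask=105
bid=97 ask=105
bid=97 ask=105
bid=- ask=105
bid=95 ask=105

Derivation:
After op 1 [order #1] limit_sell(price=105, qty=9): fills=none; bids=[-] asks=[#1:9@105]
After op 2 [order #2] limit_buy(price=103, qty=5): fills=none; bids=[#2:5@103] asks=[#1:9@105]
After op 3 [order #3] market_buy(qty=2): fills=#3x#1:2@105; bids=[#2:5@103] asks=[#1:7@105]
After op 4 cancel(order #2): fills=none; bids=[-] asks=[#1:7@105]
After op 5 [order #4] limit_buy(price=97, qty=10): fills=none; bids=[#4:10@97] asks=[#1:7@105]
After op 6 [order #5] market_buy(qty=4): fills=#5x#1:4@105; bids=[#4:10@97] asks=[#1:3@105]
After op 7 cancel(order #4): fills=none; bids=[-] asks=[#1:3@105]
After op 8 [order #6] limit_buy(price=95, qty=5): fills=none; bids=[#6:5@95] asks=[#1:3@105]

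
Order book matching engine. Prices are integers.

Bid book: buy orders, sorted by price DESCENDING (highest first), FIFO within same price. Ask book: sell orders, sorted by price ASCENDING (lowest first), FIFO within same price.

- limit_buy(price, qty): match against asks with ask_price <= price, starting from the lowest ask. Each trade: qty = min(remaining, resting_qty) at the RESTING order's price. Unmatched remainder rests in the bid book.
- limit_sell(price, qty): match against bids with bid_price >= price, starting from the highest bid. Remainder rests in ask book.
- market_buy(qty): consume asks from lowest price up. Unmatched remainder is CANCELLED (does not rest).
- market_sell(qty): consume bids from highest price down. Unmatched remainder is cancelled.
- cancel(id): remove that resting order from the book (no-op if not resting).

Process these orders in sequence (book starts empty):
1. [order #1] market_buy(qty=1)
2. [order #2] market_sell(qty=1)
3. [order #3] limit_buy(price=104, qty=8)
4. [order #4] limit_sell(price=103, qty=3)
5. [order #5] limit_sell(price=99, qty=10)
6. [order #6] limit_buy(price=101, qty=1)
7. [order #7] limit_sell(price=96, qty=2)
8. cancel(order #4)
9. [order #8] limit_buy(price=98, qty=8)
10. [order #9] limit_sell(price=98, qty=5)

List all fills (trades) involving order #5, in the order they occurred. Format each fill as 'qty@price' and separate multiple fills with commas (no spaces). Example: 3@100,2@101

After op 1 [order #1] market_buy(qty=1): fills=none; bids=[-] asks=[-]
After op 2 [order #2] market_sell(qty=1): fills=none; bids=[-] asks=[-]
After op 3 [order #3] limit_buy(price=104, qty=8): fills=none; bids=[#3:8@104] asks=[-]
After op 4 [order #4] limit_sell(price=103, qty=3): fills=#3x#4:3@104; bids=[#3:5@104] asks=[-]
After op 5 [order #5] limit_sell(price=99, qty=10): fills=#3x#5:5@104; bids=[-] asks=[#5:5@99]
After op 6 [order #6] limit_buy(price=101, qty=1): fills=#6x#5:1@99; bids=[-] asks=[#5:4@99]
After op 7 [order #7] limit_sell(price=96, qty=2): fills=none; bids=[-] asks=[#7:2@96 #5:4@99]
After op 8 cancel(order #4): fills=none; bids=[-] asks=[#7:2@96 #5:4@99]
After op 9 [order #8] limit_buy(price=98, qty=8): fills=#8x#7:2@96; bids=[#8:6@98] asks=[#5:4@99]
After op 10 [order #9] limit_sell(price=98, qty=5): fills=#8x#9:5@98; bids=[#8:1@98] asks=[#5:4@99]

Answer: 5@104,1@99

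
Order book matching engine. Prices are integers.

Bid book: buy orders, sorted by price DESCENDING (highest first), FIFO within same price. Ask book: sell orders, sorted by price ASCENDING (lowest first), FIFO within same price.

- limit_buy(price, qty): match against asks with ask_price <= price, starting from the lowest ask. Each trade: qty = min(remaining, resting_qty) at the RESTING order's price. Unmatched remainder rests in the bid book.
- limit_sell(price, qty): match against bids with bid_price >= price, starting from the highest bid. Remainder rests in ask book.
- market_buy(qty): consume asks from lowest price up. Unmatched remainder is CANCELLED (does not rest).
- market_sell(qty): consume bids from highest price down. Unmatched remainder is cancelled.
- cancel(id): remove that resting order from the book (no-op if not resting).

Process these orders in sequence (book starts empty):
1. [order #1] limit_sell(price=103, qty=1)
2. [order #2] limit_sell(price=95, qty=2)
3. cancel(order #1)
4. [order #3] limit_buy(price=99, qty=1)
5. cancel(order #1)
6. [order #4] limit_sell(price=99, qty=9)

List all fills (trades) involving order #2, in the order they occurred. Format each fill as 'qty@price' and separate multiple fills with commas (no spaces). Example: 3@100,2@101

Answer: 1@95

Derivation:
After op 1 [order #1] limit_sell(price=103, qty=1): fills=none; bids=[-] asks=[#1:1@103]
After op 2 [order #2] limit_sell(price=95, qty=2): fills=none; bids=[-] asks=[#2:2@95 #1:1@103]
After op 3 cancel(order #1): fills=none; bids=[-] asks=[#2:2@95]
After op 4 [order #3] limit_buy(price=99, qty=1): fills=#3x#2:1@95; bids=[-] asks=[#2:1@95]
After op 5 cancel(order #1): fills=none; bids=[-] asks=[#2:1@95]
After op 6 [order #4] limit_sell(price=99, qty=9): fills=none; bids=[-] asks=[#2:1@95 #4:9@99]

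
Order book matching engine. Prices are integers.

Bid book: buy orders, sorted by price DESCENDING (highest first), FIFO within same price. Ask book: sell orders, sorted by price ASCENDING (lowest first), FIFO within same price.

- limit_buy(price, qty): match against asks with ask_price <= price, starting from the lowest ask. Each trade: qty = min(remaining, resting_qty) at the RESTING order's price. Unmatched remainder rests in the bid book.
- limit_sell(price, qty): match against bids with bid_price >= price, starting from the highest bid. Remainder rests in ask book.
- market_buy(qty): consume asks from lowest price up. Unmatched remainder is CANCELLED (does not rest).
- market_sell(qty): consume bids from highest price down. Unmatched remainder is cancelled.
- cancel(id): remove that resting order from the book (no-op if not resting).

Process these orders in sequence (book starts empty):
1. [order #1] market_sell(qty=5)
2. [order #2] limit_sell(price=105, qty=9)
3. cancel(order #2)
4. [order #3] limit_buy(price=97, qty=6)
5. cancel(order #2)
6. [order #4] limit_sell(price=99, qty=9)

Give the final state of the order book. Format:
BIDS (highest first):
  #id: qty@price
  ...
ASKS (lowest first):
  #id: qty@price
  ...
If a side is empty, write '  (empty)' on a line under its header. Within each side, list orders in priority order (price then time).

After op 1 [order #1] market_sell(qty=5): fills=none; bids=[-] asks=[-]
After op 2 [order #2] limit_sell(price=105, qty=9): fills=none; bids=[-] asks=[#2:9@105]
After op 3 cancel(order #2): fills=none; bids=[-] asks=[-]
After op 4 [order #3] limit_buy(price=97, qty=6): fills=none; bids=[#3:6@97] asks=[-]
After op 5 cancel(order #2): fills=none; bids=[#3:6@97] asks=[-]
After op 6 [order #4] limit_sell(price=99, qty=9): fills=none; bids=[#3:6@97] asks=[#4:9@99]

Answer: BIDS (highest first):
  #3: 6@97
ASKS (lowest first):
  #4: 9@99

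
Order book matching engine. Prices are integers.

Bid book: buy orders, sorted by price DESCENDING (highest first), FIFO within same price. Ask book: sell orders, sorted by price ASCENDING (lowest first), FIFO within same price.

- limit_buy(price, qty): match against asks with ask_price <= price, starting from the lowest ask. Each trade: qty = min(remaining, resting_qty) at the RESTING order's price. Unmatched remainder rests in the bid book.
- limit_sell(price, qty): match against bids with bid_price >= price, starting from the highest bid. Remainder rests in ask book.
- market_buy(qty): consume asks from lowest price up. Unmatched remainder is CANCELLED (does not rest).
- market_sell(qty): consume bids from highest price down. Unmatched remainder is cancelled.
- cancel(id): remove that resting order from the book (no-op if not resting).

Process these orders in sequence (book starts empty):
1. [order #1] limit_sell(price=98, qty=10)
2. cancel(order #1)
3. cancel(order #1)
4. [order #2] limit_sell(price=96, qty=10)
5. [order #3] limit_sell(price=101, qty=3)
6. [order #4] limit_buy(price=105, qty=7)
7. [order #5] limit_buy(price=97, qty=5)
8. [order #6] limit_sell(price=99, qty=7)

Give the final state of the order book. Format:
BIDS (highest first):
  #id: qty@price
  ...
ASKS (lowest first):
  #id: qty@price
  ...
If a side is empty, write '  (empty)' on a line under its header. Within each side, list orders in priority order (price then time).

After op 1 [order #1] limit_sell(price=98, qty=10): fills=none; bids=[-] asks=[#1:10@98]
After op 2 cancel(order #1): fills=none; bids=[-] asks=[-]
After op 3 cancel(order #1): fills=none; bids=[-] asks=[-]
After op 4 [order #2] limit_sell(price=96, qty=10): fills=none; bids=[-] asks=[#2:10@96]
After op 5 [order #3] limit_sell(price=101, qty=3): fills=none; bids=[-] asks=[#2:10@96 #3:3@101]
After op 6 [order #4] limit_buy(price=105, qty=7): fills=#4x#2:7@96; bids=[-] asks=[#2:3@96 #3:3@101]
After op 7 [order #5] limit_buy(price=97, qty=5): fills=#5x#2:3@96; bids=[#5:2@97] asks=[#3:3@101]
After op 8 [order #6] limit_sell(price=99, qty=7): fills=none; bids=[#5:2@97] asks=[#6:7@99 #3:3@101]

Answer: BIDS (highest first):
  #5: 2@97
ASKS (lowest first):
  #6: 7@99
  #3: 3@101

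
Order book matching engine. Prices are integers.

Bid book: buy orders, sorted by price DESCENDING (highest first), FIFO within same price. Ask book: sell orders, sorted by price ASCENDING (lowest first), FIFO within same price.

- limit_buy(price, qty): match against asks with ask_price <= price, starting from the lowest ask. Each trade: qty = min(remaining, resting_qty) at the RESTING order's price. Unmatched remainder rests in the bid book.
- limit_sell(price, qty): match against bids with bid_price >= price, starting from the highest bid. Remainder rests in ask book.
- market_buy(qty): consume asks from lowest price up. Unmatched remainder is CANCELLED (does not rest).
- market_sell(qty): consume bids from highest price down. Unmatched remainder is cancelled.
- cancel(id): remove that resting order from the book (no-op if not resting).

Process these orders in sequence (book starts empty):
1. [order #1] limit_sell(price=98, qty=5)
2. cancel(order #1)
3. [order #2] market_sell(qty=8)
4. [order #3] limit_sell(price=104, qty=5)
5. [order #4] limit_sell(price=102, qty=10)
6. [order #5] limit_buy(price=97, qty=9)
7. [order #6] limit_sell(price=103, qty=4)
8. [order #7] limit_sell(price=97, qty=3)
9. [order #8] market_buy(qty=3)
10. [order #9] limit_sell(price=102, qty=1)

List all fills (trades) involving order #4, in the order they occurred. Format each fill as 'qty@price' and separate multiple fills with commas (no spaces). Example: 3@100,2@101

After op 1 [order #1] limit_sell(price=98, qty=5): fills=none; bids=[-] asks=[#1:5@98]
After op 2 cancel(order #1): fills=none; bids=[-] asks=[-]
After op 3 [order #2] market_sell(qty=8): fills=none; bids=[-] asks=[-]
After op 4 [order #3] limit_sell(price=104, qty=5): fills=none; bids=[-] asks=[#3:5@104]
After op 5 [order #4] limit_sell(price=102, qty=10): fills=none; bids=[-] asks=[#4:10@102 #3:5@104]
After op 6 [order #5] limit_buy(price=97, qty=9): fills=none; bids=[#5:9@97] asks=[#4:10@102 #3:5@104]
After op 7 [order #6] limit_sell(price=103, qty=4): fills=none; bids=[#5:9@97] asks=[#4:10@102 #6:4@103 #3:5@104]
After op 8 [order #7] limit_sell(price=97, qty=3): fills=#5x#7:3@97; bids=[#5:6@97] asks=[#4:10@102 #6:4@103 #3:5@104]
After op 9 [order #8] market_buy(qty=3): fills=#8x#4:3@102; bids=[#5:6@97] asks=[#4:7@102 #6:4@103 #3:5@104]
After op 10 [order #9] limit_sell(price=102, qty=1): fills=none; bids=[#5:6@97] asks=[#4:7@102 #9:1@102 #6:4@103 #3:5@104]

Answer: 3@102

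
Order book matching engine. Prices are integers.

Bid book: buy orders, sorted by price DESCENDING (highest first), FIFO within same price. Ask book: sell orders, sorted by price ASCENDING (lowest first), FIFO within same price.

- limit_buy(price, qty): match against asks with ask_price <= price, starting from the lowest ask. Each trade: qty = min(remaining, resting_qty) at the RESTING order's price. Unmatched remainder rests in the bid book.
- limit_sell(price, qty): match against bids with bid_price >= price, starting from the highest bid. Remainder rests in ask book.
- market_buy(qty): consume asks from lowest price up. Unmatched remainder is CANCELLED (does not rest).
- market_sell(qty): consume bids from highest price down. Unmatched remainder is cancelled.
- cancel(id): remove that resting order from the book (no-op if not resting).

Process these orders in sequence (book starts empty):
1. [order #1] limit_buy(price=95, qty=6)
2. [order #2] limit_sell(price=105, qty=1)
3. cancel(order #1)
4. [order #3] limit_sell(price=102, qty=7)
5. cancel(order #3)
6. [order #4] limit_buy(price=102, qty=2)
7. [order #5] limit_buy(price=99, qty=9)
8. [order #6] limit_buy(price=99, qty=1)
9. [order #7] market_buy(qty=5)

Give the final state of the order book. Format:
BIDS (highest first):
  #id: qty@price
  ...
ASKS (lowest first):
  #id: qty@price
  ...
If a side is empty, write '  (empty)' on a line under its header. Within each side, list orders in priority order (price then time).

After op 1 [order #1] limit_buy(price=95, qty=6): fills=none; bids=[#1:6@95] asks=[-]
After op 2 [order #2] limit_sell(price=105, qty=1): fills=none; bids=[#1:6@95] asks=[#2:1@105]
After op 3 cancel(order #1): fills=none; bids=[-] asks=[#2:1@105]
After op 4 [order #3] limit_sell(price=102, qty=7): fills=none; bids=[-] asks=[#3:7@102 #2:1@105]
After op 5 cancel(order #3): fills=none; bids=[-] asks=[#2:1@105]
After op 6 [order #4] limit_buy(price=102, qty=2): fills=none; bids=[#4:2@102] asks=[#2:1@105]
After op 7 [order #5] limit_buy(price=99, qty=9): fills=none; bids=[#4:2@102 #5:9@99] asks=[#2:1@105]
After op 8 [order #6] limit_buy(price=99, qty=1): fills=none; bids=[#4:2@102 #5:9@99 #6:1@99] asks=[#2:1@105]
After op 9 [order #7] market_buy(qty=5): fills=#7x#2:1@105; bids=[#4:2@102 #5:9@99 #6:1@99] asks=[-]

Answer: BIDS (highest first):
  #4: 2@102
  #5: 9@99
  #6: 1@99
ASKS (lowest first):
  (empty)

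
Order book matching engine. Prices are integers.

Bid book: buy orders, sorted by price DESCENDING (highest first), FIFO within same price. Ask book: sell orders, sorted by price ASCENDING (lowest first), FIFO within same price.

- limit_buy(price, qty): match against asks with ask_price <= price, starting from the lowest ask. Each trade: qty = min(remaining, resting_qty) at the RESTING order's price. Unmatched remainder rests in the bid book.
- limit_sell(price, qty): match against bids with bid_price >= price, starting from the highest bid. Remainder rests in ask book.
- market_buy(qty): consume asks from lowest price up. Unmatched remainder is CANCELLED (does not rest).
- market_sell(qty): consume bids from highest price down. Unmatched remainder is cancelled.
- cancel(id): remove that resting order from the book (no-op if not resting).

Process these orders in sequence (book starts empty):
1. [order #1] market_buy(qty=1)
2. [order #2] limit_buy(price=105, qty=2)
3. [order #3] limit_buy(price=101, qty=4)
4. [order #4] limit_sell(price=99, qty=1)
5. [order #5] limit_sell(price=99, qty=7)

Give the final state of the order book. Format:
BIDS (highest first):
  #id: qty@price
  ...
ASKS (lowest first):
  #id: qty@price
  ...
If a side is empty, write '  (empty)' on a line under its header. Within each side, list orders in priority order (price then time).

After op 1 [order #1] market_buy(qty=1): fills=none; bids=[-] asks=[-]
After op 2 [order #2] limit_buy(price=105, qty=2): fills=none; bids=[#2:2@105] asks=[-]
After op 3 [order #3] limit_buy(price=101, qty=4): fills=none; bids=[#2:2@105 #3:4@101] asks=[-]
After op 4 [order #4] limit_sell(price=99, qty=1): fills=#2x#4:1@105; bids=[#2:1@105 #3:4@101] asks=[-]
After op 5 [order #5] limit_sell(price=99, qty=7): fills=#2x#5:1@105 #3x#5:4@101; bids=[-] asks=[#5:2@99]

Answer: BIDS (highest first):
  (empty)
ASKS (lowest first):
  #5: 2@99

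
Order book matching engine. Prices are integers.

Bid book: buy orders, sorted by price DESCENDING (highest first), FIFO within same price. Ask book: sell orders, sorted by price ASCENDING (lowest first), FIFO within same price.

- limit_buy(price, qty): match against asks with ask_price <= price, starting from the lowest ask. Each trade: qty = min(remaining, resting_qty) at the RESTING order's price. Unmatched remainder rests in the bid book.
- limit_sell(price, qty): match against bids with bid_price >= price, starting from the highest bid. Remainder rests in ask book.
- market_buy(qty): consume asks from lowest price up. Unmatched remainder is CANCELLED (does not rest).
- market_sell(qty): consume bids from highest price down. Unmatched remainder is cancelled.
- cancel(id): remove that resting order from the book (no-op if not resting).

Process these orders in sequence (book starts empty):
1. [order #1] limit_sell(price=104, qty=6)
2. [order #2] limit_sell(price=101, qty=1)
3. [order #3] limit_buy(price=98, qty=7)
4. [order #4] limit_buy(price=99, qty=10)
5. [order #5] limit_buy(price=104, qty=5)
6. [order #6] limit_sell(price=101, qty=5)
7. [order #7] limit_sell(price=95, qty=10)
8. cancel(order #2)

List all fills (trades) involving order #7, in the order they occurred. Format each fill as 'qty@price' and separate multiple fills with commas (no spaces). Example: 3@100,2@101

Answer: 10@99

Derivation:
After op 1 [order #1] limit_sell(price=104, qty=6): fills=none; bids=[-] asks=[#1:6@104]
After op 2 [order #2] limit_sell(price=101, qty=1): fills=none; bids=[-] asks=[#2:1@101 #1:6@104]
After op 3 [order #3] limit_buy(price=98, qty=7): fills=none; bids=[#3:7@98] asks=[#2:1@101 #1:6@104]
After op 4 [order #4] limit_buy(price=99, qty=10): fills=none; bids=[#4:10@99 #3:7@98] asks=[#2:1@101 #1:6@104]
After op 5 [order #5] limit_buy(price=104, qty=5): fills=#5x#2:1@101 #5x#1:4@104; bids=[#4:10@99 #3:7@98] asks=[#1:2@104]
After op 6 [order #6] limit_sell(price=101, qty=5): fills=none; bids=[#4:10@99 #3:7@98] asks=[#6:5@101 #1:2@104]
After op 7 [order #7] limit_sell(price=95, qty=10): fills=#4x#7:10@99; bids=[#3:7@98] asks=[#6:5@101 #1:2@104]
After op 8 cancel(order #2): fills=none; bids=[#3:7@98] asks=[#6:5@101 #1:2@104]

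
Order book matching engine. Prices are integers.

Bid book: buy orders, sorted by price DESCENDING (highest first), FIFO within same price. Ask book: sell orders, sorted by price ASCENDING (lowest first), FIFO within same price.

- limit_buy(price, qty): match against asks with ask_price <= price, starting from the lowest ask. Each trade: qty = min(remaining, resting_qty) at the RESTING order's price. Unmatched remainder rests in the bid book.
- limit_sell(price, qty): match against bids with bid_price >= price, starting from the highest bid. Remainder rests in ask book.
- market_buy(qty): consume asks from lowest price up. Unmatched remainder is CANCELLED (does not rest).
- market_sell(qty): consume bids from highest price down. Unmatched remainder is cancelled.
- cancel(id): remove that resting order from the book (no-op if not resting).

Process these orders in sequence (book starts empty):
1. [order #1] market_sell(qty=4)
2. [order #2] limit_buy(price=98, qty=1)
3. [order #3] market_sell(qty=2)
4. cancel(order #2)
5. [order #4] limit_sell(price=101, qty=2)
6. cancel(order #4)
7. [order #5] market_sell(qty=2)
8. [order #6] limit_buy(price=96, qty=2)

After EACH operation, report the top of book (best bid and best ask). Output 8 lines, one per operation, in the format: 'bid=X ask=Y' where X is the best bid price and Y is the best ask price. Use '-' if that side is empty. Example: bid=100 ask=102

Answer: bid=- ask=-
bid=98 ask=-
bid=- ask=-
bid=- ask=-
bid=- ask=101
bid=- ask=-
bid=- ask=-
bid=96 ask=-

Derivation:
After op 1 [order #1] market_sell(qty=4): fills=none; bids=[-] asks=[-]
After op 2 [order #2] limit_buy(price=98, qty=1): fills=none; bids=[#2:1@98] asks=[-]
After op 3 [order #3] market_sell(qty=2): fills=#2x#3:1@98; bids=[-] asks=[-]
After op 4 cancel(order #2): fills=none; bids=[-] asks=[-]
After op 5 [order #4] limit_sell(price=101, qty=2): fills=none; bids=[-] asks=[#4:2@101]
After op 6 cancel(order #4): fills=none; bids=[-] asks=[-]
After op 7 [order #5] market_sell(qty=2): fills=none; bids=[-] asks=[-]
After op 8 [order #6] limit_buy(price=96, qty=2): fills=none; bids=[#6:2@96] asks=[-]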